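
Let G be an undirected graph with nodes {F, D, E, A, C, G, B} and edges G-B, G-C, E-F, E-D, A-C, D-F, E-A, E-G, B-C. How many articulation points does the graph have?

1

Removing E increases the component count from 1 to 2, so E is a cut vertex.
By contrast removing C leaves 1 component; it is not a cut vertex. No other vertex is a cut vertex either.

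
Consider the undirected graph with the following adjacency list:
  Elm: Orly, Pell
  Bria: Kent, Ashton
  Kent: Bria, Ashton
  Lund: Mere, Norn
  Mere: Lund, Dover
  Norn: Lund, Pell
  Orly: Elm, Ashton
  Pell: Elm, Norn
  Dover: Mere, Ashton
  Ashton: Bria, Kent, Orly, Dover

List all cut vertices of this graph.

Ashton

Removing Ashton increases the component count from 1 to 2, so Ashton is a cut vertex.
By contrast removing Norn leaves 1 component; it is not a cut vertex. No other vertex is a cut vertex either.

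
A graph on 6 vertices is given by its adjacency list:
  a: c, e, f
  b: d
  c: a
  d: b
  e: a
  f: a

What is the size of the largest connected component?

Starting from b we can reach b, d. That is one component of size 2.
Starting from a we can reach a, c, e, f. That is one component of size 4.
The largest has 4 vertices.

4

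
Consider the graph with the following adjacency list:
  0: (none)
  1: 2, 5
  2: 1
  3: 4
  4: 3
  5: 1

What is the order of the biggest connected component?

3

0 is isolated — a component by itself.
Starting from 3 we can reach 3, 4. That is one component of size 2.
Starting from 1 we can reach 1, 2, 5. That is one component of size 3.
The largest has 3 vertices.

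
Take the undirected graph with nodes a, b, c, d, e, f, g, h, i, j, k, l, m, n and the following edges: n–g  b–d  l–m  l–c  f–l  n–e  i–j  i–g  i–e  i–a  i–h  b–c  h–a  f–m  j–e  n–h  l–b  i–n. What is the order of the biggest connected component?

7

k is isolated — a component by itself.
Starting from b we can reach b, c, d, f, l, m. That is one component of size 6.
Starting from a we can reach a, e, g, h, i, j, n. That is one component of size 7.
The largest has 7 vertices.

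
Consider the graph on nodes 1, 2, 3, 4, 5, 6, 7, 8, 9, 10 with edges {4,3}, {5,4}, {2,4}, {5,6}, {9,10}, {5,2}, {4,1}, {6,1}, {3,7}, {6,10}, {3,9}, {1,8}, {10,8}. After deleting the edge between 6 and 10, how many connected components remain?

1

6 and 10 are still connected via 6-1-8-10, so the component count stays at 1.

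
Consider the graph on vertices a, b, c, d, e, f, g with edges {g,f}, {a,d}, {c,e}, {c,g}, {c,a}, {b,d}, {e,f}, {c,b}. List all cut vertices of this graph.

c

Removing c increases the component count from 1 to 2, so c is a cut vertex.
By contrast removing a leaves 1 component; it is not a cut vertex. No other vertex is a cut vertex either.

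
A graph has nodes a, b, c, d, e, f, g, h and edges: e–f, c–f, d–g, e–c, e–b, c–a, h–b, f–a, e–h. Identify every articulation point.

e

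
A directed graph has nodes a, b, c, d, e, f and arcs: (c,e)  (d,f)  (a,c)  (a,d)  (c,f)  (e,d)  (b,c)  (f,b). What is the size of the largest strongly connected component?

5

{b, c, d, e, f} are all mutually reachable — one SCC of size 5.
{a} is an SCC by itself.
The largest has 5 vertices.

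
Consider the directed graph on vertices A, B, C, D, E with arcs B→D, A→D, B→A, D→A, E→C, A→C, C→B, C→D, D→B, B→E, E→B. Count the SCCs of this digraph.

1

{A, B, C, D, E} are all mutually reachable — one SCC of size 5.
That gives 1 strongly connected component.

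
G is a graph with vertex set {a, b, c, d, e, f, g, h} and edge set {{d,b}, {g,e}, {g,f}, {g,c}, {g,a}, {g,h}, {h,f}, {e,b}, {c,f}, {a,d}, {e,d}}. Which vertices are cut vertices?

Removing g increases the component count from 1 to 2, so g is a cut vertex.
By contrast removing e leaves 1 component; it is not a cut vertex. No other vertex is a cut vertex either.

g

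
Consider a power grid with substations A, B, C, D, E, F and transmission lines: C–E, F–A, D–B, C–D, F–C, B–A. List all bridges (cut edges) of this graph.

The edges on the cycle F-C-D-B-A-F are not bridges since each lies on that cycle.
But removing C–E disconnects C from E — this is a bridge.

C-E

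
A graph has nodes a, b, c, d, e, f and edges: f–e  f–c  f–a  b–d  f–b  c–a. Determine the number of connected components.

Starting from a we can reach a, b, c, d, e, f. That is one component of size 6.
Total: 1 component.

1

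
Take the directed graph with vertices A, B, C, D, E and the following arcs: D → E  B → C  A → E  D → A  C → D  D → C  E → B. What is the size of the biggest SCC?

{A, B, C, D, E} are all mutually reachable — one SCC of size 5.
The largest has 5 vertices.

5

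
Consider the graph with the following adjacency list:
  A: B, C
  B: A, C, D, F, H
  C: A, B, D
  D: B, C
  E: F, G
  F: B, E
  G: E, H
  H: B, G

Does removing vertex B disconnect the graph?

Deleting B raises the number of components from 1 to 2, so B is a cut vertex.

Yes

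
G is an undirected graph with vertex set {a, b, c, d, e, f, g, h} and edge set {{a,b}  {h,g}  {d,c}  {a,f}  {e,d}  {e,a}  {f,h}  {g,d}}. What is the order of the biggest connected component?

Starting from a we can reach a, b, c, d, e, f, g, h. That is one component of size 8.
The largest has 8 vertices.

8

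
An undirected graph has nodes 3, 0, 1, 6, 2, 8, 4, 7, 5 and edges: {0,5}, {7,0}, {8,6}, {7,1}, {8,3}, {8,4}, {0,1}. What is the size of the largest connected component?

2 is isolated — a component by itself.
Starting from 3 we can reach 3, 4, 6, 8. That is one component of size 4.
Starting from 0 we can reach 0, 1, 5, 7. That is one component of size 4.
The largest has 4 vertices.

4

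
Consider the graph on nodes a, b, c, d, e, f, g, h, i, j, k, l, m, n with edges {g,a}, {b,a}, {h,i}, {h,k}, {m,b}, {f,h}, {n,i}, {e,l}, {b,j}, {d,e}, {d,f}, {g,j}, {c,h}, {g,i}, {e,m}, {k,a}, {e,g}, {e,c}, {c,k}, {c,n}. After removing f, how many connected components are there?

1

With f gone, the remaining components are: {a, b, c, d, e, g, h, i, j, k, l, m, n}.
That is 1 component.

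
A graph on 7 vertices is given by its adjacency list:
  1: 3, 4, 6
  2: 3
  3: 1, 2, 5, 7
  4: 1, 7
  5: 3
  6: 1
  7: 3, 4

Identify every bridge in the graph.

The edges on the cycle 3-1-4-7-3 are not bridges since each lies on that cycle.
But removing 3-2 disconnects 3 from 2; removing 1-6 disconnects 1 from 6; removing 5-3 disconnects 5 from 3 — these are bridges.

1-6, 2-3, 3-5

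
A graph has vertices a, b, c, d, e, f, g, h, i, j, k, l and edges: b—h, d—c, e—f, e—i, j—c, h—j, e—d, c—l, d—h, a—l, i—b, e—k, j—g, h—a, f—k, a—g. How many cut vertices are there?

1

Removing e increases the component count from 1 to 2, so e is a cut vertex.
By contrast removing g leaves 1 component; it is not a cut vertex. No other vertex is a cut vertex either.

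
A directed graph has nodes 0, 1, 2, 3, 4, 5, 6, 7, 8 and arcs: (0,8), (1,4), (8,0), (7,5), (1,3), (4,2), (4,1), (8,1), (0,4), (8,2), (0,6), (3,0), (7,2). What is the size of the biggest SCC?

5

{0, 1, 3, 4, 8} are all mutually reachable — one SCC of size 5.
{7} is an SCC by itself.
{5} is an SCC by itself.
{2} is an SCC by itself.
{6} is an SCC by itself.
The largest has 5 vertices.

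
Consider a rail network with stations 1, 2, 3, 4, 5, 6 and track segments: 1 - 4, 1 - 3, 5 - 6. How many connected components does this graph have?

2 is isolated — a component by itself.
Starting from 5 we can reach 5, 6. That is one component of size 2.
Starting from 1 we can reach 1, 3, 4. That is one component of size 3.
Total: 3 components.

3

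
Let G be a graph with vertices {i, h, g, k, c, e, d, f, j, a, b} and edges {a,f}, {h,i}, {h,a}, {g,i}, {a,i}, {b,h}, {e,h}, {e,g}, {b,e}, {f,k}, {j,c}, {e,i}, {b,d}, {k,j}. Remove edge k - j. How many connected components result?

Before removal there is 1 component.
k - j is a bridge — removing it separates k's side from j's side.
After removal: 2 components.

2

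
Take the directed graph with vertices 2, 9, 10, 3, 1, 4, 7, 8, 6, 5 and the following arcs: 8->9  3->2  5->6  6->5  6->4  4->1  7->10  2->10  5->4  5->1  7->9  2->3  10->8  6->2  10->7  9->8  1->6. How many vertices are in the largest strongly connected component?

4

{1, 4, 5, 6} are all mutually reachable — one SCC of size 4.
{2, 3} are all mutually reachable — one SCC of size 2.
{8, 9} are all mutually reachable — one SCC of size 2.
{7, 10} are all mutually reachable — one SCC of size 2.
The largest has 4 vertices.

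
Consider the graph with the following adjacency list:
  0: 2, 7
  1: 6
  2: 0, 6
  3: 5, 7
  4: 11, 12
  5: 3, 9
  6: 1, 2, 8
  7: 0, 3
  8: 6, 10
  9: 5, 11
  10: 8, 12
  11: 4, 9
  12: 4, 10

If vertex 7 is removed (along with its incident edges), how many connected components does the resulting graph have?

With 7 gone, the remaining components are: {0, 1, 2, 3, 4, 5, 6, 8, 9, 10, 11, 12}.
That is 1 component.

1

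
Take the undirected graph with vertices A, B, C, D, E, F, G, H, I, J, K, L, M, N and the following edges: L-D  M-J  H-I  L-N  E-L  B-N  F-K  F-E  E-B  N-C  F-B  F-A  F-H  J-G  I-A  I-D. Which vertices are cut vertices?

F, J, N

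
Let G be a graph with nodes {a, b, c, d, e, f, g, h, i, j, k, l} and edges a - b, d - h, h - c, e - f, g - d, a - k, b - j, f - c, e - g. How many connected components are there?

4

i is isolated — a component by itself.
l is isolated — a component by itself.
Starting from a we can reach a, b, j, k. That is one component of size 4.
Starting from c we can reach c, d, e, f, g, h. That is one component of size 6.
Total: 4 components.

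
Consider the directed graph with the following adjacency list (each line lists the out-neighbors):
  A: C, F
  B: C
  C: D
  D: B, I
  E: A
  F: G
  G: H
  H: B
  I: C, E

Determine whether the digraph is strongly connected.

From B we can reach every vertex (A, B, C, D, E, F, G, H, I), and every vertex can reach B (A, B, C, D, E, F, G, H, I). So the whole graph is one strongly connected component.

Yes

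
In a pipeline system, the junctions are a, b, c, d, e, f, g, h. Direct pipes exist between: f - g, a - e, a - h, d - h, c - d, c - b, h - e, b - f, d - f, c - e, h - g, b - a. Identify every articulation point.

none

Removing g, for instance, still leaves 1 component. No single vertex removal increases the component count — the graph has no articulation points.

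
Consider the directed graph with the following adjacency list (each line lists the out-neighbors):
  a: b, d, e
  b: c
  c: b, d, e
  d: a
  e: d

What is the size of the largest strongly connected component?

{a, b, c, d, e} are all mutually reachable — one SCC of size 5.
The largest has 5 vertices.

5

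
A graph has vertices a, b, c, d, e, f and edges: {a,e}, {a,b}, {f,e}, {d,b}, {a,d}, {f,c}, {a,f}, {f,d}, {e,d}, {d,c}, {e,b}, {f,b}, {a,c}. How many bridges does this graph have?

0

The edges on the cycle f-e-d-f are not bridges since each lies on that cycle.
Every edge lies on some cycle, so there are no bridges.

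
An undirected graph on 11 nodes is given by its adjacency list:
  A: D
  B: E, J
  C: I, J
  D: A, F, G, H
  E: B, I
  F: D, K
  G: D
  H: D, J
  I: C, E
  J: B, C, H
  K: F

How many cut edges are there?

The edges on the cycle J-C-I-E-B-J are not bridges since each lies on that cycle.
But removing H-J disconnects H from J; removing H-D disconnects H from D; removing D-G disconnects D from G; removing D-A disconnects D from A — these are bridges.
In total 6 edges are bridges.

6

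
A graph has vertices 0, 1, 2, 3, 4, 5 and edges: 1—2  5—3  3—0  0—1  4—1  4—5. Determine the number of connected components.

1

Starting from 0 we can reach 0, 1, 2, 3, 4, 5. That is one component of size 6.
Total: 1 component.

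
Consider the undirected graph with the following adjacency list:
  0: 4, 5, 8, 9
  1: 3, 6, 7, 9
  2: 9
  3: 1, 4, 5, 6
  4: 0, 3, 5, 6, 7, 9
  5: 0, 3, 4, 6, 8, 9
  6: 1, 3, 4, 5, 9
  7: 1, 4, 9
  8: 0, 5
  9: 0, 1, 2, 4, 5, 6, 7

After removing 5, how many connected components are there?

1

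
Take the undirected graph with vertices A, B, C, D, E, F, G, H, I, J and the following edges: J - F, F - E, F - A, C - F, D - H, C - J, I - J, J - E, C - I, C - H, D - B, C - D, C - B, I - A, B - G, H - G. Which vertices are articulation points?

Removing C increases the component count from 1 to 2, so C is a cut vertex.
By contrast removing H leaves 1 component; it is not a cut vertex. No other vertex is a cut vertex either.

C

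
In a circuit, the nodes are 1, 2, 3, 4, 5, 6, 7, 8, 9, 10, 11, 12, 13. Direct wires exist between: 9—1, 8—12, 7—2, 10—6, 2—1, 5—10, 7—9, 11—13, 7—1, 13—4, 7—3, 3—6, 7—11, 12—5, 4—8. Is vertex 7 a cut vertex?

Deleting 7 raises the number of components from 1 to 2, so 7 is a cut vertex.

Yes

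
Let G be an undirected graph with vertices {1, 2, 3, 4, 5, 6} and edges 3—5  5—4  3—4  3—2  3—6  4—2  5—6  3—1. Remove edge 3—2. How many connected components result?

3 and 2 are still connected via 3-4-2, so the component count stays at 1.

1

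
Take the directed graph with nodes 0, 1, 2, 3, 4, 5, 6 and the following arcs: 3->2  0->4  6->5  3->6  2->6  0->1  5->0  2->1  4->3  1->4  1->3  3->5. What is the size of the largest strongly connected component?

7

{0, 1, 2, 3, 4, 5, 6} are all mutually reachable — one SCC of size 7.
The largest has 7 vertices.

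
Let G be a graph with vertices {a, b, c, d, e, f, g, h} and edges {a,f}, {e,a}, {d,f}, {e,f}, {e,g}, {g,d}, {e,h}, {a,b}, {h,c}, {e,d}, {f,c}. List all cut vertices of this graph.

a

Removing a increases the component count from 1 to 2, so a is a cut vertex.
By contrast removing e leaves 1 component; it is not a cut vertex. No other vertex is a cut vertex either.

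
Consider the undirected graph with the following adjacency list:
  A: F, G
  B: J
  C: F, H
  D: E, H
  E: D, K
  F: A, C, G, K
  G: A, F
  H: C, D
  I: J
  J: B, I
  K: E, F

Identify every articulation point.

Removing F increases the component count from 2 to 3, so F is a cut vertex.
Removing J increases the component count from 2 to 3, so J is a cut vertex.
By contrast removing C leaves 2 components; it is not a cut vertex. No other vertex is a cut vertex either.

F, J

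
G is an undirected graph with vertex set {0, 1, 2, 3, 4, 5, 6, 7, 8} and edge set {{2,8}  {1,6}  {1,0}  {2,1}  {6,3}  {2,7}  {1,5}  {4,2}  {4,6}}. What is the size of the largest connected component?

Starting from 0 we can reach 0, 1, 2, 3, 4, 5, 6, 7, 8. That is one component of size 9.
The largest has 9 vertices.

9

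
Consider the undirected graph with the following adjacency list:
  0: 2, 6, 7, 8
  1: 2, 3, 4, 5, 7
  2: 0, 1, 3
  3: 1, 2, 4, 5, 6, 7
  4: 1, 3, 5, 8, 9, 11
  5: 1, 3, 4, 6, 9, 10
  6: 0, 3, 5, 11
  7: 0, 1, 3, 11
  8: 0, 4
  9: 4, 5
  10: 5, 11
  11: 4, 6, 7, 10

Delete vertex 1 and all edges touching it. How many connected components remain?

1

With 1 gone, the remaining components are: {0, 2, 3, 4, 5, 6, 7, 8, 9, 10, 11}.
That is 1 component.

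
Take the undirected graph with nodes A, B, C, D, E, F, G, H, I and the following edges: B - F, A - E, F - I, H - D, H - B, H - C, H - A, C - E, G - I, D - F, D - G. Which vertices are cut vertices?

Removing H increases the component count from 1 to 2, so H is a cut vertex.
By contrast removing F leaves 1 component; it is not a cut vertex. No other vertex is a cut vertex either.

H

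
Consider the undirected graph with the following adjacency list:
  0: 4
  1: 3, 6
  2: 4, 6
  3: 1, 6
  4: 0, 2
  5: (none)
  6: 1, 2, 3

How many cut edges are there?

The edges on the cycle 3-6-1-3 are not bridges since each lies on that cycle.
But removing 2-4 disconnects 2 from 4; removing 6-2 disconnects 6 from 2; removing 4-0 disconnects 4 from 0 — these are bridges.
That makes 3 bridges.

3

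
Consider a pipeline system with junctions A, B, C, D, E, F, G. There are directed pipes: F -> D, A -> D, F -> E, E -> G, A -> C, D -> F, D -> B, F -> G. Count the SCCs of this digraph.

6

{D, F} are all mutually reachable — one SCC of size 2.
{A} is an SCC by itself.
{E} is an SCC by itself.
{B} is an SCC by itself.
{C} is an SCC by itself.
(and 1 more singleton SCC)
That gives 6 strongly connected components.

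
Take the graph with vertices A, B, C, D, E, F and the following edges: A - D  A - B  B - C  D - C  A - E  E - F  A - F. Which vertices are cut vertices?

Removing A increases the component count from 1 to 2, so A is a cut vertex.
By contrast removing C leaves 1 component; it is not a cut vertex. No other vertex is a cut vertex either.

A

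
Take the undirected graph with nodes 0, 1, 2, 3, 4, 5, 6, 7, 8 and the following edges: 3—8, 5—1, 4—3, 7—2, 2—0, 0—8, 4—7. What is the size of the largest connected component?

6

6 is isolated — a component by itself.
Starting from 1 we can reach 1, 5. That is one component of size 2.
Starting from 0 we can reach 0, 2, 3, 4, 7, 8. That is one component of size 6.
The largest has 6 vertices.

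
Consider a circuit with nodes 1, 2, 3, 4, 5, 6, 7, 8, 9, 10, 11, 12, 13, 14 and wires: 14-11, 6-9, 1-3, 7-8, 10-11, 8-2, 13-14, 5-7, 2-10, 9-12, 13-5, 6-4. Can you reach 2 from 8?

Yes

From 8 we can reach 2, 5, 7, 8, 10, 11, 13, 14, which includes 2.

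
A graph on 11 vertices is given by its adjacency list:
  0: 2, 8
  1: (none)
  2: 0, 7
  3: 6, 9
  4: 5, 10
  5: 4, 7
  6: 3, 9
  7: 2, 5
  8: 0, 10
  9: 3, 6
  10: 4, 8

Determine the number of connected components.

3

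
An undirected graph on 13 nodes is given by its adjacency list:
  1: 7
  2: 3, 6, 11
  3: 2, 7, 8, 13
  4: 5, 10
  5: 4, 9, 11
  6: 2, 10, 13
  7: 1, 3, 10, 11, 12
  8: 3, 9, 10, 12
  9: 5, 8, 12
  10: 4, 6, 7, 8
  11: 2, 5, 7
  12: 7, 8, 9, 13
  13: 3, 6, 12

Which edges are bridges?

1-7

The edges on the cycle 3-7-11-2-3 are not bridges since each lies on that cycle.
But removing 7-1 disconnects 7 from 1 — this is a bridge.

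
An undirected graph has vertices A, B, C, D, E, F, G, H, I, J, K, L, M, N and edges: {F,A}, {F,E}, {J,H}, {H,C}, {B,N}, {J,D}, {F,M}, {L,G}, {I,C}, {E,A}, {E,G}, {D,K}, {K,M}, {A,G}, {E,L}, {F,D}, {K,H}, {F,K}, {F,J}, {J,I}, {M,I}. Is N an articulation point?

Deleting N leaves 2 components (was 2), so N is not a cut vertex.

No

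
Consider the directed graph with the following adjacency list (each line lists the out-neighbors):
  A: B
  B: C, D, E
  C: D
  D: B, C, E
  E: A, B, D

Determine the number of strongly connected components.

1

{A, B, C, D, E} are all mutually reachable — one SCC of size 5.
That gives 1 strongly connected component.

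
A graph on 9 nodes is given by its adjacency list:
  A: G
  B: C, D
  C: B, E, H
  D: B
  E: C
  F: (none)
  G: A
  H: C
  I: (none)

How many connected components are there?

4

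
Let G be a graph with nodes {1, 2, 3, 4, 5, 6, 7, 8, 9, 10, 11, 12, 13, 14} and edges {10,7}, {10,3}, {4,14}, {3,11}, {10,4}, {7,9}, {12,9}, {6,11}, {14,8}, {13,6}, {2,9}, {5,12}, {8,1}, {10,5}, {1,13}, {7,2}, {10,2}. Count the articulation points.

Removing 10 increases the component count from 1 to 2, so 10 is a cut vertex.
By contrast removing 8 leaves 1 component; it is not a cut vertex. No other vertex is a cut vertex either.

1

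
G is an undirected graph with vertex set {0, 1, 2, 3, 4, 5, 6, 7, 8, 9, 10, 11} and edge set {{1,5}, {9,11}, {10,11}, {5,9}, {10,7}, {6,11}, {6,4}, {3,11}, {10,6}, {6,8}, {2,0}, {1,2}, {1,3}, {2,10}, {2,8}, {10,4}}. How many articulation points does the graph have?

Removing 2 increases the component count from 1 to 2, so 2 is a cut vertex.
Removing 10 increases the component count from 1 to 2, so 10 is a cut vertex.
By contrast removing 6 leaves 1 component; it is not a cut vertex. No other vertex is a cut vertex either.

2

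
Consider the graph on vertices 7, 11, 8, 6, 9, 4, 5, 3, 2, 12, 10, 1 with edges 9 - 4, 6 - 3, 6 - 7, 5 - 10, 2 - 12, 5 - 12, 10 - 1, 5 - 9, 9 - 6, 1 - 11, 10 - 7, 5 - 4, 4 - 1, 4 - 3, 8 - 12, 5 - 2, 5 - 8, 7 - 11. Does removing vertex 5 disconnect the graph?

Yes

Deleting 5 raises the number of components from 1 to 2, so 5 is a cut vertex.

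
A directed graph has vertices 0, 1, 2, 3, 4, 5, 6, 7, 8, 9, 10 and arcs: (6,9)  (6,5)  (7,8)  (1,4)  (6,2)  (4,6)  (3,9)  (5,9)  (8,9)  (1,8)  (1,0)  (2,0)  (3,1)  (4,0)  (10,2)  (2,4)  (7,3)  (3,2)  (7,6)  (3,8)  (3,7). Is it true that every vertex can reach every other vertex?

No

There is no directed path from 10 to 8, so the graph is not strongly connected.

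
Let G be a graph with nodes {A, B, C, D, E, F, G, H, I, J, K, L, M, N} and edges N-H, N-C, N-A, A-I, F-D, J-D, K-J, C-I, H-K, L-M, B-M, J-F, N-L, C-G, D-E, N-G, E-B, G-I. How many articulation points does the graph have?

Removing N increases the component count from 1 to 2, so N is a cut vertex.
By contrast removing I leaves 1 component; it is not a cut vertex. No other vertex is a cut vertex either.

1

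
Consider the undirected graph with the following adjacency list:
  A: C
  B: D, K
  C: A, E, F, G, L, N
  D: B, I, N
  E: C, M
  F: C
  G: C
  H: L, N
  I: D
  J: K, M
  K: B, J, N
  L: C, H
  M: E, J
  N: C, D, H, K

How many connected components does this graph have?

Starting from A we can reach A, B, C, D, E, F, G, H, I, J, K, L, M, N. That is one component of size 14.
Total: 1 component.

1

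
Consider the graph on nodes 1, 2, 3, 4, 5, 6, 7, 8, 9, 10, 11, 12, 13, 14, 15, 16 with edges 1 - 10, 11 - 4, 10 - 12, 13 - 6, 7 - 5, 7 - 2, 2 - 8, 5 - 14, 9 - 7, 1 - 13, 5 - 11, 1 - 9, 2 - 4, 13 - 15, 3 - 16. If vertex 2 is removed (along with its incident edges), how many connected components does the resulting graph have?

3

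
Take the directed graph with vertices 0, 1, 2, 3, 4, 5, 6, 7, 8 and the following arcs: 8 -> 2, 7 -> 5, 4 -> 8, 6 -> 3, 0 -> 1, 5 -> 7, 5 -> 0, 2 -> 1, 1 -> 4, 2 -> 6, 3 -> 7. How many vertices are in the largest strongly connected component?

9

{0, 1, 2, 3, 4, 5, 6, 7, 8} are all mutually reachable — one SCC of size 9.
The largest has 9 vertices.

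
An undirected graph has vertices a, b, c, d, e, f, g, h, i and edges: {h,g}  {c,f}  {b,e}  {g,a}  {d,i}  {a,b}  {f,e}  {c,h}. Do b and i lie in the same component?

The component containing b is {a, b, c, e, f, g, h}, and i is not in it.

No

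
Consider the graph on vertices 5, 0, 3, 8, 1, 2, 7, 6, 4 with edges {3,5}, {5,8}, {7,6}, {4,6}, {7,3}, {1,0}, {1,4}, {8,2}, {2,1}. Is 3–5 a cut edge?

No

After removing 3–5, the path 3-7-6-4-1-2-8-5 still connects them, so the edge is not a bridge.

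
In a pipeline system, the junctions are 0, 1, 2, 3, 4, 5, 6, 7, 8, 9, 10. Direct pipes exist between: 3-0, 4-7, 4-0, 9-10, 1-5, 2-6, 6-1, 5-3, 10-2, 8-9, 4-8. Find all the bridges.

The edges on the cycle 4-8-9-10-2-6-1-5-3-0-4 are not bridges since each lies on that cycle.
But removing 4-7 disconnects 4 from 7 — this is a bridge.

4-7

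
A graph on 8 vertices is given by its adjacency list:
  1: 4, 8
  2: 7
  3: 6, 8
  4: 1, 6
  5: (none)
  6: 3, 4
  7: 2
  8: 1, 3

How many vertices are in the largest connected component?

5

5 is isolated — a component by itself.
Starting from 2 we can reach 2, 7. That is one component of size 2.
Starting from 1 we can reach 1, 3, 4, 6, 8. That is one component of size 5.
The largest has 5 vertices.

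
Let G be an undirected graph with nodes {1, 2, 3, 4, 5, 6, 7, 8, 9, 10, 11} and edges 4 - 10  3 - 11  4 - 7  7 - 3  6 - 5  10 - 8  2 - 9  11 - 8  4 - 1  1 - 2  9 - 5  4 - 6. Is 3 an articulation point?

No

Deleting 3 leaves 1 component (was 1) (its neighbors 7, 11 remain connected to each other), so 3 is not a cut vertex.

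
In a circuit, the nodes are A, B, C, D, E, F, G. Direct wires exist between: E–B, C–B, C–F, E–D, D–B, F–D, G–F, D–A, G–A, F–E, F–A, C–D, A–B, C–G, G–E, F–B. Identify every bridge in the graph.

The edges on the cycle C-G-E-B-D-F-C are not bridges since each lies on that cycle.
Every edge lies on some cycle, so there are no bridges.

none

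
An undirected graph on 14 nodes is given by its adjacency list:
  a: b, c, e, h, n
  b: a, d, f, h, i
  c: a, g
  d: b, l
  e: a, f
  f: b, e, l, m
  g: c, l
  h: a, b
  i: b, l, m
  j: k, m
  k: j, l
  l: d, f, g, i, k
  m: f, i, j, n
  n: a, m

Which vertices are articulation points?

Removing c, for instance, still leaves 1 component. No single vertex removal increases the component count — the graph has no articulation points.

none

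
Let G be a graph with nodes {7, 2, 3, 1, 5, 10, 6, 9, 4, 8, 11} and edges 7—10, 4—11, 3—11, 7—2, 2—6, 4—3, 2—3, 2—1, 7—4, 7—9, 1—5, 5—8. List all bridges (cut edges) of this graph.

The edges on the cycle 7-4-11-3-2-7 are not bridges since each lies on that cycle.
But removing 5—1 disconnects 5 from 1; removing 9—7 disconnects 9 from 7; removing 2—1 disconnects 2 from 1; removing 10—7 disconnects 10 from 7 — these are bridges.
In total 6 edges are bridges.

1-2, 1-5, 10-7, 2-6, 5-8, 7-9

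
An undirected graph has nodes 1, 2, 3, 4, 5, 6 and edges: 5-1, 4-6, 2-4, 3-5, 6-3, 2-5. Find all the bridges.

1-5

The edges on the cycle 2-4-6-3-5-2 are not bridges since each lies on that cycle.
But removing 5-1 disconnects 5 from 1 — this is a bridge.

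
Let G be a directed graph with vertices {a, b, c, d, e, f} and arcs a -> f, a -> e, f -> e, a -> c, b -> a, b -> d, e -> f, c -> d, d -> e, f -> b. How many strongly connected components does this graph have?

1

{a, b, c, d, e, f} are all mutually reachable — one SCC of size 6.
That gives 1 strongly connected component.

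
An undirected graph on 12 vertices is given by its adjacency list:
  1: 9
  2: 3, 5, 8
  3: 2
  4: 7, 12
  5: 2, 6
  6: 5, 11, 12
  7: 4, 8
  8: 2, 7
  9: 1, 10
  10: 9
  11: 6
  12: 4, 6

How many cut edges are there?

The edges on the cycle 6-12-4-7-8-2-5-6 are not bridges since each lies on that cycle.
But removing 6-11 disconnects 6 from 11; removing 9-10 disconnects 9 from 10; removing 1-9 disconnects 1 from 9; removing 3-2 disconnects 3 from 2 — these are bridges.
That makes 4 bridges.

4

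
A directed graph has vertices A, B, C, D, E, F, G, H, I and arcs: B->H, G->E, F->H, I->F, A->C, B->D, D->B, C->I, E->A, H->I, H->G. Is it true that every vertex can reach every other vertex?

No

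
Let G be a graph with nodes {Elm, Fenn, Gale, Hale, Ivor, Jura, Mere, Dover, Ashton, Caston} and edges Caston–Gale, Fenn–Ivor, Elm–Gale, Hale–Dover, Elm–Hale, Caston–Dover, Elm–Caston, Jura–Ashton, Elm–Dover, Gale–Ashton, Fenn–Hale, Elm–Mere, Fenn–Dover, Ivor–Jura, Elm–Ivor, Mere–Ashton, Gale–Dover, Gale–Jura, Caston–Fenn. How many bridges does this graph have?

The edges on the cycle Elm-Caston-Fenn-Dover-Elm are not bridges since each lies on that cycle.
Every edge lies on some cycle, so there are no bridges.

0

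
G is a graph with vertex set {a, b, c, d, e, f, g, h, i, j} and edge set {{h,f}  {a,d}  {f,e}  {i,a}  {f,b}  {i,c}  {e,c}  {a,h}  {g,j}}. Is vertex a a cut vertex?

Yes

Deleting a raises the number of components from 2 to 3, so a is a cut vertex.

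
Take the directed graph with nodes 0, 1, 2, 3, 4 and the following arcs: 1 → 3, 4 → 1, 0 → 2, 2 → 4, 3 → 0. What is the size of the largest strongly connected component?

5

{0, 1, 2, 3, 4} are all mutually reachable — one SCC of size 5.
The largest has 5 vertices.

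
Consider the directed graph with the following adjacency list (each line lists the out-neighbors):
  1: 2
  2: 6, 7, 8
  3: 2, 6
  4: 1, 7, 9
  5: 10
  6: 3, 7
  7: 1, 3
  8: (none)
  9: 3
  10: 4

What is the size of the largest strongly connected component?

{1, 2, 3, 6, 7} are all mutually reachable — one SCC of size 5.
{9} is an SCC by itself.
{4} is an SCC by itself.
{8} is an SCC by itself.
{10} is an SCC by itself.
(and 1 more singleton SCC)
The largest has 5 vertices.

5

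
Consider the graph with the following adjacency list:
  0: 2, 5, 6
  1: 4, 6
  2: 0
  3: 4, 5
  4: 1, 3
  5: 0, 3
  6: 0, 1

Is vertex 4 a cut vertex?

No

Deleting 4 leaves 1 component (was 1) (its neighbors 1, 3 remain connected to each other), so 4 is not a cut vertex.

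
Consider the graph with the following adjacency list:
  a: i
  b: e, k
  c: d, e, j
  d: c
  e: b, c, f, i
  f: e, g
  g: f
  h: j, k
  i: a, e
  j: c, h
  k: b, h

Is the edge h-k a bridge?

No

After removing h-k, the path h-j-c-e-b-k still connects them, so the edge is not a bridge.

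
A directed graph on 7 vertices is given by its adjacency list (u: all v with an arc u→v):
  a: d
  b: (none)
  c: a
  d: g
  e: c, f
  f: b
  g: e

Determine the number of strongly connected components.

3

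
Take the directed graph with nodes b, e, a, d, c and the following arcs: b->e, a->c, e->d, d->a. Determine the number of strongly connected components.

5

{c} is an SCC by itself.
{d} is an SCC by itself.
{a} is an SCC by itself.
{b} is an SCC by itself.
{e} is an SCC by itself.
That gives 5 strongly connected components.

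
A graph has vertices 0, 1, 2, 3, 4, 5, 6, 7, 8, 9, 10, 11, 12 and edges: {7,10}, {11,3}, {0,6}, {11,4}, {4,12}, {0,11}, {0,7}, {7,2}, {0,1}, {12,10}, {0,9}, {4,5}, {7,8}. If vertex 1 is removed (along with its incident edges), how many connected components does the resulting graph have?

With 1 gone, the remaining components are: {0, 2, 3, 4, 5, 6, 7, 8, 9, 10, 11, 12}.
That is 1 component.

1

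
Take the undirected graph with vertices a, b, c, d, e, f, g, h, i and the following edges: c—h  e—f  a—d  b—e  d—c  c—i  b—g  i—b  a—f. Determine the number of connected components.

Starting from a we can reach a, b, c, d, e, f, g, h, i. That is one component of size 9.
Total: 1 component.

1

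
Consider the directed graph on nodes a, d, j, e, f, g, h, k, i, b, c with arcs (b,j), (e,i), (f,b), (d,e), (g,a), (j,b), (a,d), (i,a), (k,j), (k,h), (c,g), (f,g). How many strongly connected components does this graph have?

{a, d, e, i} are all mutually reachable — one SCC of size 4.
{b, j} are all mutually reachable — one SCC of size 2.
{f} is an SCC by itself.
{g} is an SCC by itself.
{h} is an SCC by itself.
(and 2 more singleton SCCs)
That gives 7 strongly connected components.

7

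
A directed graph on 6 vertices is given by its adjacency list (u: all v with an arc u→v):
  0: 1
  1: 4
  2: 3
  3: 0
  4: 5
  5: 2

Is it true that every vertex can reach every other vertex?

Yes

From 2 we can reach every vertex (0, 1, 2, 3, 4, 5), and every vertex can reach 2 (0, 1, 2, 3, 4, 5). So the whole graph is one strongly connected component.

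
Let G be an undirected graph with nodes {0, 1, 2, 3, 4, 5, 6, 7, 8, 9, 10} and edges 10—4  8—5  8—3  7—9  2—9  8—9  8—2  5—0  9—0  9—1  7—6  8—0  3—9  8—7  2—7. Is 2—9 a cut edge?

No

After removing 2—9, the path 2-8-9 still connects them, so the edge is not a bridge.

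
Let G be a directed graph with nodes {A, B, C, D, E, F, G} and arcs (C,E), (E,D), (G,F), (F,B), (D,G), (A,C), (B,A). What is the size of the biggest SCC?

7

{A, B, C, D, E, F, G} are all mutually reachable — one SCC of size 7.
The largest has 7 vertices.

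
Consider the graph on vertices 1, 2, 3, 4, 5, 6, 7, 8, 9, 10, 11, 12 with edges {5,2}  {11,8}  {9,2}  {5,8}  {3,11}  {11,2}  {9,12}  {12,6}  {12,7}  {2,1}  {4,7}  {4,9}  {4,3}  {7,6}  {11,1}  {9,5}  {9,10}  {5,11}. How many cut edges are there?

The edges on the cycle 12-7-6-12 are not bridges since each lies on that cycle.
But removing 10 - 9 disconnects 10 from 9 — this is a bridge.

1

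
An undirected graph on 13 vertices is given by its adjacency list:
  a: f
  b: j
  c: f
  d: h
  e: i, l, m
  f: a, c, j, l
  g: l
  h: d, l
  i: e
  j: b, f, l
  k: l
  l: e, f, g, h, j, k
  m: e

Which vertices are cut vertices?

e, f, h, j, l

Removing e increases the component count from 1 to 3, so e is a cut vertex.
Removing f increases the component count from 1 to 3, so f is a cut vertex.
Removing h increases the component count from 1 to 2, so h is a cut vertex.
Likewise j, l are cut vertices.
By contrast removing d leaves 1 component; it is not a cut vertex. No other vertex is a cut vertex either.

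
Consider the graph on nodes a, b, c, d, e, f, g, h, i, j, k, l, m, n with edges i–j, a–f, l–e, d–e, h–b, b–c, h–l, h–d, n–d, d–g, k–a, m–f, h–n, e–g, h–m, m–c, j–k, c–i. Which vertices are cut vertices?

h

Removing h increases the component count from 1 to 2, so h is a cut vertex.
By contrast removing f leaves 1 component; it is not a cut vertex. No other vertex is a cut vertex either.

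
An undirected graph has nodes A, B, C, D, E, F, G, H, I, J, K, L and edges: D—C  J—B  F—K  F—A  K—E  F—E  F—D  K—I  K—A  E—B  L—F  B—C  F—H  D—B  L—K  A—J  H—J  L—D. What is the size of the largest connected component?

G is isolated — a component by itself.
Starting from A we can reach A, B, C, D, E, F, H, I, J, K, L. That is one component of size 11.
The largest has 11 vertices.

11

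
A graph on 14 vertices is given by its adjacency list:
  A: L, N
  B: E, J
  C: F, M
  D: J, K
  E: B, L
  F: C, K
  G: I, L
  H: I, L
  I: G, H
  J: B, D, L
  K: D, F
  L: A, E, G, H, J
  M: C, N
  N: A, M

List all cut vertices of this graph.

L

Removing L increases the component count from 1 to 2, so L is a cut vertex.
By contrast removing H leaves 1 component; it is not a cut vertex. No other vertex is a cut vertex either.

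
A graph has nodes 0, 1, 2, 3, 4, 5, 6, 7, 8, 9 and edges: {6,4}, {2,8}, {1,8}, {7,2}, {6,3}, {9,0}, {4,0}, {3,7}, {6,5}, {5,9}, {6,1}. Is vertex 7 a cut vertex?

No

Deleting 7 leaves 1 component (was 1) (its neighbors 2, 3 remain connected to each other), so 7 is not a cut vertex.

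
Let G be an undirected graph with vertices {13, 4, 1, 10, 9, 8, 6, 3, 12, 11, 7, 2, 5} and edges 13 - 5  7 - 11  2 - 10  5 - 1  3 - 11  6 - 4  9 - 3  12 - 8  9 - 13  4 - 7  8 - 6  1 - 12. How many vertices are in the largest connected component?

Starting from 2 we can reach 2, 10. That is one component of size 2.
Starting from 1 we can reach 1, 3, 4, 5, 6, 7, 8, 9, 11, 12, 13. That is one component of size 11.
The largest has 11 vertices.

11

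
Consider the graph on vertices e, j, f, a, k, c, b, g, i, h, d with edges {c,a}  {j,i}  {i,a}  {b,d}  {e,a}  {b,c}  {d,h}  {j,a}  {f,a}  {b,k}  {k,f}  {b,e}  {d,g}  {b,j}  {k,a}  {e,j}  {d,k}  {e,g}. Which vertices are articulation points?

Removing d increases the component count from 1 to 2, so d is a cut vertex.
By contrast removing j leaves 1 component; it is not a cut vertex. No other vertex is a cut vertex either.

d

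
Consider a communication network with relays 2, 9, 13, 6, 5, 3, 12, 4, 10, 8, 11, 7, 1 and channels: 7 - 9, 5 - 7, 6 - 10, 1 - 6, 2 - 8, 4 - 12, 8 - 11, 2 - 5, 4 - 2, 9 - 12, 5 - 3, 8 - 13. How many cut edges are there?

The edges on the cycle 4-2-5-7-9-12-4 are not bridges since each lies on that cycle.
But removing 2 - 8 disconnects 2 from 8; removing 6 - 10 disconnects 6 from 10; removing 5 - 3 disconnects 5 from 3; removing 13 - 8 disconnects 13 from 8 — these are bridges.
In total 6 edges are bridges.

6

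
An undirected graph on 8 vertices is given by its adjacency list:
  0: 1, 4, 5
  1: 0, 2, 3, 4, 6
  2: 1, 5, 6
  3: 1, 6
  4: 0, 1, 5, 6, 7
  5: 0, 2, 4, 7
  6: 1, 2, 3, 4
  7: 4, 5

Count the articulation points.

Removing 6, for instance, still leaves 1 component. No single vertex removal increases the component count — the graph has no articulation points.

0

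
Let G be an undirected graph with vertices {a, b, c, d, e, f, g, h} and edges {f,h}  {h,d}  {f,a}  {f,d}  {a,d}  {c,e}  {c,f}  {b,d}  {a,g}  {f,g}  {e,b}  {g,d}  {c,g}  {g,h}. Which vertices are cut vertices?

none

Removing d, for instance, still leaves 1 component. No single vertex removal increases the component count — the graph has no articulation points.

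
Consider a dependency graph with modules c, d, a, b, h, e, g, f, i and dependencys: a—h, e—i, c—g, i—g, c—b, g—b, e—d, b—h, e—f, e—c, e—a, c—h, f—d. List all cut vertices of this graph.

Removing e increases the component count from 1 to 2, so e is a cut vertex.
By contrast removing d leaves 1 component; it is not a cut vertex. No other vertex is a cut vertex either.

e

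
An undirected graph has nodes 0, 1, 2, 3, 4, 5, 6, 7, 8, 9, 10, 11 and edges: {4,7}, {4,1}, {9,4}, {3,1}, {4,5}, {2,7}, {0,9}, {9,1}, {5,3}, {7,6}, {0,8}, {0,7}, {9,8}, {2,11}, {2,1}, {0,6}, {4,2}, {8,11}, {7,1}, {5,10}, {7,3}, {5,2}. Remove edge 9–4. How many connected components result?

9 and 4 are still connected via 9-1-4, so the component count stays at 1.

1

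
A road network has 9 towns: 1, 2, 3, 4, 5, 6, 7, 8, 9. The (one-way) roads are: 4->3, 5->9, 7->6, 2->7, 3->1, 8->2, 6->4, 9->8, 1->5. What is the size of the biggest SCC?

9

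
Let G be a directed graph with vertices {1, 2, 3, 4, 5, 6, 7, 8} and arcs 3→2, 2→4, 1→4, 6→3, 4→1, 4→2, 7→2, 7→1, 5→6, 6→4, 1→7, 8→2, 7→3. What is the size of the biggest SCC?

{1, 2, 3, 4, 7} are all mutually reachable — one SCC of size 5.
{6} is an SCC by itself.
{8} is an SCC by itself.
{5} is an SCC by itself.
The largest has 5 vertices.

5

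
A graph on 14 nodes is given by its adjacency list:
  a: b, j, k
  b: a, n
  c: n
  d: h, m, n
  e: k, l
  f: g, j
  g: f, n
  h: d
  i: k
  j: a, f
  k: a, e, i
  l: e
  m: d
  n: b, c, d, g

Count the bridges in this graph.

8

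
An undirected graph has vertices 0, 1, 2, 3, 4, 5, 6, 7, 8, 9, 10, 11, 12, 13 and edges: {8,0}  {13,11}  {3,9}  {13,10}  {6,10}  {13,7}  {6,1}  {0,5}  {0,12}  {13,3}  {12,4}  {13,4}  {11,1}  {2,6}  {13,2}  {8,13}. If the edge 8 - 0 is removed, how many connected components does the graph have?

1

8 and 0 are still connected via 8-13-4-12-0, so the component count stays at 1.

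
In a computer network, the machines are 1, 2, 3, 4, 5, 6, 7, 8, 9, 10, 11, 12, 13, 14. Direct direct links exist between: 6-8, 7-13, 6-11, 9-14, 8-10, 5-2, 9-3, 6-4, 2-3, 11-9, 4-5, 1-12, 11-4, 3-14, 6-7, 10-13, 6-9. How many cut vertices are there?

Removing 6 increases the component count from 2 to 3, so 6 is a cut vertex.
By contrast removing 14 leaves 2 components; it is not a cut vertex. No other vertex is a cut vertex either.

1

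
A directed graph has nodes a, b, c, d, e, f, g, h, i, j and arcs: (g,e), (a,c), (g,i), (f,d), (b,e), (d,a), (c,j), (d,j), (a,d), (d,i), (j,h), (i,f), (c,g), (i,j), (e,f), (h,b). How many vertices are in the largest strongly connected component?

10

{a, b, c, d, e, f, g, h, i, j} are all mutually reachable — one SCC of size 10.
The largest has 10 vertices.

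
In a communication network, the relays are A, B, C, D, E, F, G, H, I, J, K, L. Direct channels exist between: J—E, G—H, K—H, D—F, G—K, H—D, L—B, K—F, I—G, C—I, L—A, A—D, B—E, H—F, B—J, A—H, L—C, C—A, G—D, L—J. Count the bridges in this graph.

0

The edges on the cycle L-B-E-J-L are not bridges since each lies on that cycle.
Every edge lies on some cycle, so there are no bridges.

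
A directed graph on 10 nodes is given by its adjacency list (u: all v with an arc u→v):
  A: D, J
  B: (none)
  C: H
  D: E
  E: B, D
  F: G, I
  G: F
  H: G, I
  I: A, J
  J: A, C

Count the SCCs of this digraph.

3

{A, C, F, G, H, I, J} are all mutually reachable — one SCC of size 7.
{D, E} are all mutually reachable — one SCC of size 2.
{B} is an SCC by itself.
That gives 3 strongly connected components.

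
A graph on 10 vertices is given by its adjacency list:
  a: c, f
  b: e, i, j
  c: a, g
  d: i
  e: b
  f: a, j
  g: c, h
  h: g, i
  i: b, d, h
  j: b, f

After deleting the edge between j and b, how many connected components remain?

1

j and b are still connected via j-f-a-c-g-h-i-b, so the component count stays at 1.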